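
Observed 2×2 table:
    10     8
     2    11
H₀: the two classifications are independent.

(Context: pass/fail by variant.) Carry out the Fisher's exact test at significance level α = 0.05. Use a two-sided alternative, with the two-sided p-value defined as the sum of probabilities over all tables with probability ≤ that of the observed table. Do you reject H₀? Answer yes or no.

Margins: r₁=18, r₂=13, c₁=12, c₂=19, n=31
p_obs = C(18,10)·C(13,2)/C(31,12); sum pmf over tables with pmf ≤ p_obs
p-value (two-sided) = 0.03170
At α=0.05: p < α → reject H₀

reject H₀: yes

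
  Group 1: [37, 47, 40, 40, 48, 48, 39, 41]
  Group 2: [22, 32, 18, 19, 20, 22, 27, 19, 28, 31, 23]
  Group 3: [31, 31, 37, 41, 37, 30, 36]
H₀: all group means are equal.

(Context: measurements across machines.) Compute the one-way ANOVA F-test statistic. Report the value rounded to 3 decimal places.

test statistic = 39.642

Group means [42.50, 23.73, 34.71], grand mean 32.462
SSB = Σnᵢ(x̄ᵢ−x̄)² = 1680.851; SSW = ΣΣ(x−x̄ᵢ)² = 487.610
MSB = 1680.851/2 = 840.4256; MSW = 487.610/23 = 21.2005
F = MSB/MSW = 39.6419
df = (2, 23)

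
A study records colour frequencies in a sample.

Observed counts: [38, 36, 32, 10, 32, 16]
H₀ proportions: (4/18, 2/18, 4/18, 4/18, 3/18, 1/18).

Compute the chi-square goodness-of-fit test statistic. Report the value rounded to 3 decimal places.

test statistic = 43.146

n = 164; E_i = n·p_i = [36.44, 18.22, 36.44, 36.44, 27.33, 9.11]
χ² = (38−36.44)²/36.44 + (36−18.22)²/18.22 + (32−36.44)²/36.44 + (10−36.44)²/36.44 + (32−27.33)²/27.33 + (16−9.11)²/9.11 = 43.1463
df = 5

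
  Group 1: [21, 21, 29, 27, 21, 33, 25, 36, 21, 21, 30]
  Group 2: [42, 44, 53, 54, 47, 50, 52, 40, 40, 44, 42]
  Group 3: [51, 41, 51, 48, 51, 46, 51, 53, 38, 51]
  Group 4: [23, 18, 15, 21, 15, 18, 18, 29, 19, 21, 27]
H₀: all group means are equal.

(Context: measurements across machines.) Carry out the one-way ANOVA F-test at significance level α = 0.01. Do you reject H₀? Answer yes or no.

Group means [25.91, 46.18, 48.10, 20.36], grand mean 34.837
SSB = Σnᵢ(x̄ᵢ−x̄)² = 6355.870; SSW = ΣΣ(x−x̄ᵢ)² = 1003.991
MSB = 6355.870/3 = 2118.6232; MSW = 1003.991/39 = 25.7434
F = MSB/MSW = 82.2979
df = (3, 39)
p-value (upper-tail) = 0.00000
At α=0.01: p < α → reject H₀

reject H₀: yes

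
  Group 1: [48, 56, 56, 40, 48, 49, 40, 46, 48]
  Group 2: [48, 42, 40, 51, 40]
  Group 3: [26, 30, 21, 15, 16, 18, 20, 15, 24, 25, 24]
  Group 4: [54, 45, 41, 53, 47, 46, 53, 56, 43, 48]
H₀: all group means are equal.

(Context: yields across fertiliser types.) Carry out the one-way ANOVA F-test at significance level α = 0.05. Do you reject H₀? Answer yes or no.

reject H₀: yes

Group means [47.89, 44.20, 21.27, 48.60], grand mean 39.200
SSB = Σnᵢ(x̄ᵢ−x̄)² = 5223.329; SSW = ΣΣ(x−x̄ᵢ)² = 842.271
MSB = 5223.329/3 = 1741.1098; MSW = 842.271/31 = 27.1700
F = MSB/MSW = 64.0820
df = (3, 31)
p-value (upper-tail) = 0.00000
At α=0.05: p < α → reject H₀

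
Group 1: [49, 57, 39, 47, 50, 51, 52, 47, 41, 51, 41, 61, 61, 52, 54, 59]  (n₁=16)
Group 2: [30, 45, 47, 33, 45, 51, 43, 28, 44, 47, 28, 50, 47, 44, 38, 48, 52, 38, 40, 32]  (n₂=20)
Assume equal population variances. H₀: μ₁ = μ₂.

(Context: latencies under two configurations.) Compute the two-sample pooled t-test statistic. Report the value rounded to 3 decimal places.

x̄₁=50.750, s₁=6.787, n₁=16
x̄₂=41.500, s₂=7.715, n₂=20
s_p² = [15·6.787² + 19·7.715²]/34 = 53.5882
SE = √(s_p²·(1/16+1/20)) = 2.4553
t = (50.750−41.500)/2.4553 = 3.7673
df = 34

test statistic = 3.767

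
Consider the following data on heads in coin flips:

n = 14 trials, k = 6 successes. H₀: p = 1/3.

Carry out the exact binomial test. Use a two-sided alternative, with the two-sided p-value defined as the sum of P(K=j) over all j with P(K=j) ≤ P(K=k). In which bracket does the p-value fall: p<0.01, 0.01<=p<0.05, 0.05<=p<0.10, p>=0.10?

p-value bracket: p>=0.10

Exact binomial: n=14, k=6, p₀=1/3=0.3333
P(X=j) = C(n,j)·p₀^j·(1−p₀)^(n−j); p = Σ P(X=j) over j with P(X=j) ≤ P(X=6)
p-value (two-sided) = 0.57139
→ bracket: p>=0.10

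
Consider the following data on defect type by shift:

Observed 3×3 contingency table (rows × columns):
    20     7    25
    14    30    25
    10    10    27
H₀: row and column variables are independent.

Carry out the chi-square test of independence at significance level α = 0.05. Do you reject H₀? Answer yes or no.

Row totals [52, 69, 47], col totals [44, 47, 77], n=168
χ² = (20−13.62)²/13.62 + (7−14.55)²/14.55 + (25−23.83)²/23.83 + (14−18.07)²/18.07 + (30−19.30)²/19.30 + (25−31.62)²/31.62 + (10−12.31)²/12.31 + (10−13.15)²/13.15 + (27−21.54)²/21.54 = 17.7653
df = 4
p-value (upper-tail) = 0.00137
At α=0.05: p < α → reject H₀

reject H₀: yes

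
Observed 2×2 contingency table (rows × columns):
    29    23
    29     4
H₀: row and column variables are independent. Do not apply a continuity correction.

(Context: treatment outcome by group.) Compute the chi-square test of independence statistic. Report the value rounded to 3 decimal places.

test statistic = 9.603

Row totals [52, 33], col totals [58, 27], n=85
χ² = (29−35.48)²/35.48 + (23−16.52)²/16.52 + (29−22.52)²/22.52 + (4−10.48)²/10.48 = 9.6031
df = 1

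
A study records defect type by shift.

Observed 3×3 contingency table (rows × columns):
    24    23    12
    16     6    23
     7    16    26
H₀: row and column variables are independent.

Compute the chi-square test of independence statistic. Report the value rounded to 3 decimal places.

test statistic = 21.733

Row totals [59, 45, 49], col totals [47, 45, 61], n=153
χ² = (24−18.12)²/18.12 + (23−17.35)²/17.35 + (12−23.52)²/23.52 + (16−13.82)²/13.82 + (6−13.24)²/13.24 + (23−17.94)²/17.94 + (7−15.05)²/15.05 + (16−14.41)²/14.41 + (26−19.54)²/19.54 = 21.7330
df = 4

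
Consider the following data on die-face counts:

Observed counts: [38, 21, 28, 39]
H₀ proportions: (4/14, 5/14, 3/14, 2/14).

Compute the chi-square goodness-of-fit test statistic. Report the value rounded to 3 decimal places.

test statistic = 37.448

n = 126; E_i = n·p_i = [36.00, 45.00, 27.00, 18.00]
χ² = (38−36.00)²/36.00 + (21−45.00)²/45.00 + (28−27.00)²/27.00 + (39−18.00)²/18.00 = 37.4481
df = 3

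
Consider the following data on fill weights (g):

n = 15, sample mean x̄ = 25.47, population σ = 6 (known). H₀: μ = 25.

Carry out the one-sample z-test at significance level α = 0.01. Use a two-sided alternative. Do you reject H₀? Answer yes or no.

reject H₀: no

SE = σ/√n = 6/√15 = 1.5492
z = (x̄−μ₀)/SE = (25.47−25)/1.5492 = 0.3034
p-value (two-sided) = 0.76160
At α=0.01: p ≥ α → fail to reject H₀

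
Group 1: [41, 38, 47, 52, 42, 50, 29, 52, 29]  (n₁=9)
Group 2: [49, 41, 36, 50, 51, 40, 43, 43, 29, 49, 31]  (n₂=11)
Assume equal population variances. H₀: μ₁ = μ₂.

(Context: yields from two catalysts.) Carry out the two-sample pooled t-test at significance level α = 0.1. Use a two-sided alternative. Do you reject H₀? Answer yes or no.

reject H₀: no

x̄₁=42.222, s₁=8.969, n₁=9
x̄₂=42.000, s₂=7.589, n₂=11
s_p² = [8·8.969² + 10·7.589²]/18 = 67.7531
SE = √(s_p²·(1/9+1/11)) = 3.6997
t = (42.222−42.000)/3.6997 = 0.0601
df = 18
p-value (two-sided) = 0.95277
At α=0.1: p ≥ α → fail to reject H₀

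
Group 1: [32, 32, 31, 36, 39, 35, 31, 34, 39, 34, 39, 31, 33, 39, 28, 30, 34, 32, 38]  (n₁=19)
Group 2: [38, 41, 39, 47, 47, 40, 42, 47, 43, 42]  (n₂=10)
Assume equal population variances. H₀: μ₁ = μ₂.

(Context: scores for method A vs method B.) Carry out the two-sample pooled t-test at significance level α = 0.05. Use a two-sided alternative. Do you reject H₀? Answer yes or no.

reject H₀: yes

x̄₁=34.053, s₁=3.440, n₁=19
x̄₂=42.600, s₂=3.373, n₂=10
s_p² = [18·3.440² + 9·3.373²]/27 = 11.6795
SE = √(s_p²·(1/19+1/10)) = 1.3352
t = (34.053−42.600)/1.3352 = -6.4017
df = 27
p-value (two-sided) = 0.00000
At α=0.05: p < α → reject H₀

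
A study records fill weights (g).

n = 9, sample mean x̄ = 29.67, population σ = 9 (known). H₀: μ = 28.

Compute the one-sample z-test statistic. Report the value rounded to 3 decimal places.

SE = σ/√n = 9/√9 = 3.0000
z = (x̄−μ₀)/SE = (29.67−28)/3.0000 = 0.5567

test statistic = 0.557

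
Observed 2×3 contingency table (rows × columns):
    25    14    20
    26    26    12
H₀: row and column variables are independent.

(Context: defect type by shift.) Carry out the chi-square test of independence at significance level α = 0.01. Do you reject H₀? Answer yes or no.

reject H₀: no

Row totals [59, 64], col totals [51, 40, 32], n=123
χ² = (25−24.46)²/24.46 + (14−19.19)²/19.19 + (20−15.35)²/15.35 + (26−26.54)²/26.54 + (26−20.81)²/20.81 + (12−16.65)²/16.65 = 5.4253
df = 2
p-value (upper-tail) = 0.06636
At α=0.01: p ≥ α → fail to reject H₀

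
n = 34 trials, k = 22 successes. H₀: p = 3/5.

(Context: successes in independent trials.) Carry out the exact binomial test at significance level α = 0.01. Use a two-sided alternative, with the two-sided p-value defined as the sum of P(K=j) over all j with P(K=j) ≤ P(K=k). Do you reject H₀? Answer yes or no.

reject H₀: no

Exact binomial: n=34, k=22, p₀=3/5=0.6000
P(X=j) = C(n,j)·p₀^j·(1−p₀)^(n−j); p = Σ P(X=j) over j with P(X=j) ≤ P(X=22)
p-value (two-sided) = 0.60534
At α=0.01: p ≥ α → fail to reject H₀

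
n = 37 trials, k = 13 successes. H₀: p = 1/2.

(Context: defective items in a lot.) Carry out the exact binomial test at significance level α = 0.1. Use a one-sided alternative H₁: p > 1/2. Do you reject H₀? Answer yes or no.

Exact binomial: n=37, k=13, p₀=1/2=0.5000
P(X≥13) from Σ C(n,i)·p₀^i·(1−p₀)^(n−i)
p-value (one-sided, H₁ greater) = 0.97648
At α=0.1: p ≥ α → fail to reject H₀

reject H₀: no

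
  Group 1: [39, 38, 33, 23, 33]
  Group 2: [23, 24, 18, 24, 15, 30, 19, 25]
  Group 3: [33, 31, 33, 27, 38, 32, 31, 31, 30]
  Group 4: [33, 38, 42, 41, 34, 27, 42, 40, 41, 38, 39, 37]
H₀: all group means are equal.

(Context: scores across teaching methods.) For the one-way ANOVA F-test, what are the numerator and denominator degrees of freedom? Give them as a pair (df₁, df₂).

k = 4 groups, N = 34 total
df = (k−1, N−k) = (4−1, 34−4) = (3, 30)

degrees of freedom = [3, 30]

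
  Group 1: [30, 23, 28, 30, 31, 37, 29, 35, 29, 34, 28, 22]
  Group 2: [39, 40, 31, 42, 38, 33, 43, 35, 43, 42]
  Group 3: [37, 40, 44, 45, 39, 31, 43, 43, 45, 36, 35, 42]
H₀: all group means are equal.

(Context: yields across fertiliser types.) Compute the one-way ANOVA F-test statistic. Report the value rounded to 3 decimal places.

Group means [29.67, 38.60, 40.00], grand mean 35.941
SSB = Σnᵢ(x̄ᵢ−x̄)² = 740.816; SSW = ΣΣ(x−x̄ᵢ)² = 599.067
MSB = 740.816/2 = 370.4078; MSW = 599.067/31 = 19.3247
F = MSB/MSW = 19.1676
df = (2, 31)

test statistic = 19.168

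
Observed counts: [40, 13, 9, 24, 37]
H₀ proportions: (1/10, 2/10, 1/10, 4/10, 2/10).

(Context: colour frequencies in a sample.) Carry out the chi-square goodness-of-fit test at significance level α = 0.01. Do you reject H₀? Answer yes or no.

reject H₀: yes

n = 123; E_i = n·p_i = [12.30, 24.60, 12.30, 49.20, 24.60]
χ² = (40−12.30)²/12.30 + (13−24.60)²/24.60 + (9−12.30)²/12.30 + (24−49.20)²/49.20 + (37−24.60)²/24.60 = 87.8943
df = 4
p-value (upper-tail) = 0.00000
At α=0.01: p < α → reject H₀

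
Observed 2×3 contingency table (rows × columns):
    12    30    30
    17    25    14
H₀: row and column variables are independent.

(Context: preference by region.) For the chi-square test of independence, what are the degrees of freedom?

degrees of freedom = 2

df = (r−1)(c−1) = (2−1)·(3−1) = 2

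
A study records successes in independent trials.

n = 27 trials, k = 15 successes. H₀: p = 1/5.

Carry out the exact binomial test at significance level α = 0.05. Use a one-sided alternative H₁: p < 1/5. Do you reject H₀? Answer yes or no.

Exact binomial: n=27, k=15, p₀=1/5=0.2000
P(X≤15) from Σ C(n,i)·p₀^i·(1−p₀)^(n−i)
p-value (one-sided, H₁ less) = 0.99999
At α=0.05: p ≥ α → fail to reject H₀

reject H₀: no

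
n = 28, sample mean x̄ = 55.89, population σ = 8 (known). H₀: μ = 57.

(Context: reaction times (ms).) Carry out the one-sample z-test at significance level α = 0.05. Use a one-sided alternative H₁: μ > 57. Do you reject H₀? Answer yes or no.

SE = σ/√n = 8/√28 = 1.5119
z = (x̄−μ₀)/SE = (55.89−57)/1.5119 = -0.7342
p-value (one-sided, H₁ greater) = 0.76859
At α=0.05: p ≥ α → fail to reject H₀

reject H₀: no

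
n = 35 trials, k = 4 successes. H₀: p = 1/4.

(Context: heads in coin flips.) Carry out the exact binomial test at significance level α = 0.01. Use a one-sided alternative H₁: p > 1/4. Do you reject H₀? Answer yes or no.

Exact binomial: n=35, k=4, p₀=1/4=0.2500
P(X≥4) from Σ C(n,i)·p₀^i·(1−p₀)^(n−i)
p-value (one-sided, H₁ greater) = 0.98639
At α=0.01: p ≥ α → fail to reject H₀

reject H₀: no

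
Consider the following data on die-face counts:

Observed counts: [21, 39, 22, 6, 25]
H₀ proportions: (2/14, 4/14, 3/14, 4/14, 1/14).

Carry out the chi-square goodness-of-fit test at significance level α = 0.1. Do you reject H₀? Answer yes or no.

n = 113; E_i = n·p_i = [16.14, 32.29, 24.21, 32.29, 8.07]
χ² = (21−16.14)²/16.14 + (39−32.29)²/32.29 + (22−24.21)²/24.21 + (6−32.29)²/32.29 + (25−8.07)²/8.07 = 59.9661
df = 4
p-value (upper-tail) = 0.00000
At α=0.1: p < α → reject H₀

reject H₀: yes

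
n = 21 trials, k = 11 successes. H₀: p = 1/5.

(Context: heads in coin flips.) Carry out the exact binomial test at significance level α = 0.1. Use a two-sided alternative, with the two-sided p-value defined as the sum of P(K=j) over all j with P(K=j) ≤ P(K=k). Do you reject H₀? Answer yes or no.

Exact binomial: n=21, k=11, p₀=1/5=0.2000
P(X=j) = C(n,j)·p₀^j·(1−p₀)^(n−j); p = Σ P(X=j) over j with P(X=j) ≤ P(X=11)
p-value (two-sided) = 0.00097
At α=0.1: p < α → reject H₀

reject H₀: yes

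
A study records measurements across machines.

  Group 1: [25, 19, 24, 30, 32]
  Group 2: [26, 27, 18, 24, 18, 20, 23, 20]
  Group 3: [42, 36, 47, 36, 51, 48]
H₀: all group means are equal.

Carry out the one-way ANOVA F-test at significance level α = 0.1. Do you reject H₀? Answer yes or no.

reject H₀: yes

Group means [26.00, 22.00, 43.33], grand mean 29.789
SSB = Σnᵢ(x̄ᵢ−x̄)² = 1657.825; SSW = ΣΣ(x−x̄ᵢ)² = 395.333
MSB = 1657.825/2 = 828.9123; MSW = 395.333/16 = 24.7083
F = MSB/MSW = 33.5479
df = (2, 16)
p-value (upper-tail) = 0.00000
At α=0.1: p < α → reject H₀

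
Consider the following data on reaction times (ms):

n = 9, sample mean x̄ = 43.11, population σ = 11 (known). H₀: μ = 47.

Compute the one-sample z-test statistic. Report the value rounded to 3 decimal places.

SE = σ/√n = 11/√9 = 3.6667
z = (x̄−μ₀)/SE = (43.11−47)/3.6667 = -1.0609

test statistic = -1.061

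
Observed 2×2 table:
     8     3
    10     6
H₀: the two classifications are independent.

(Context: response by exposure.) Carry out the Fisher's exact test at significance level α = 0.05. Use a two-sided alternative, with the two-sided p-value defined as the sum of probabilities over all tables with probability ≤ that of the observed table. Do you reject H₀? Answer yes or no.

Margins: r₁=11, r₂=16, c₁=18, c₂=9, n=27
p_obs = C(11,8)·C(16,10)/C(27,18); sum pmf over tables with pmf ≤ p_obs
p-value (two-sided) = 0.69245
At α=0.05: p ≥ α → fail to reject H₀

reject H₀: no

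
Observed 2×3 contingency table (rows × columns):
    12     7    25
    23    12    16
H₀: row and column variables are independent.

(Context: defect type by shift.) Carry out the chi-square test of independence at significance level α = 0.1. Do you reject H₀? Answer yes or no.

reject H₀: yes

Row totals [44, 51], col totals [35, 19, 41], n=95
χ² = (12−16.21)²/16.21 + (7−8.80)²/8.80 + (25−18.99)²/18.99 + (23−18.79)²/18.79 + (12−10.20)²/10.20 + (16−22.01)²/22.01 = 6.2668
df = 2
p-value (upper-tail) = 0.04357
At α=0.1: p < α → reject H₀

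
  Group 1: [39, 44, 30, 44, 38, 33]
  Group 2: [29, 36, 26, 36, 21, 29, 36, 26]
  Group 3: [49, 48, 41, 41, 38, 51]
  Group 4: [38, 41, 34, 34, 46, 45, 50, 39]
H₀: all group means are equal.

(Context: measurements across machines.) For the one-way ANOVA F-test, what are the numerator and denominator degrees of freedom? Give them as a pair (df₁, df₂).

k = 4 groups, N = 28 total
df = (k−1, N−k) = (4−1, 28−4) = (3, 24)

degrees of freedom = [3, 24]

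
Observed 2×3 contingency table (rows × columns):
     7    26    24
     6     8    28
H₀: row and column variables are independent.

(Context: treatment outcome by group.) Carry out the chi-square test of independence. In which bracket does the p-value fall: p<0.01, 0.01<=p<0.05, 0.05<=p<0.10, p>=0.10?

p-value bracket: 0.01<=p<0.05

Row totals [57, 42], col totals [13, 34, 52], n=99
χ² = (7−7.48)²/7.48 + (26−19.58)²/19.58 + (24−29.94)²/29.94 + (6−5.52)²/5.52 + (8−14.42)²/14.42 + (28−22.06)²/22.06 = 7.8208
df = 2
p-value (upper-tail) = 0.02003
→ bracket: 0.01<=p<0.05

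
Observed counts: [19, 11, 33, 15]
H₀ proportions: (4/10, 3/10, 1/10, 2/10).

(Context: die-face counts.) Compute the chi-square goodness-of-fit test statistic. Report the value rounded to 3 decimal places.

test statistic = 92.780

n = 78; E_i = n·p_i = [31.20, 23.40, 7.80, 15.60]
χ² = (19−31.20)²/31.20 + (11−23.40)²/23.40 + (33−7.80)²/7.80 + (15−15.60)²/15.60 = 92.7799
df = 3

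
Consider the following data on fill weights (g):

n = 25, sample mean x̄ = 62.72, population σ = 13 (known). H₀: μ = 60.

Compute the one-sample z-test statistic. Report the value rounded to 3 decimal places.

test statistic = 1.046

SE = σ/√n = 13/√25 = 2.6000
z = (x̄−μ₀)/SE = (62.72−60)/2.6000 = 1.0462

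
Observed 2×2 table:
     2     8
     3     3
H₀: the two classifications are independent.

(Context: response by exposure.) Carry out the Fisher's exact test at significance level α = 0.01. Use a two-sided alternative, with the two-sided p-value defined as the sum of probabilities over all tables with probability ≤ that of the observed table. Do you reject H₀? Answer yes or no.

Margins: r₁=10, r₂=6, c₁=5, c₂=11, n=16
p_obs = C(10,2)·C(6,3)/C(16,5); sum pmf over tables with pmf ≤ p_obs
p-value (two-sided) = 0.29945
At α=0.01: p ≥ α → fail to reject H₀

reject H₀: no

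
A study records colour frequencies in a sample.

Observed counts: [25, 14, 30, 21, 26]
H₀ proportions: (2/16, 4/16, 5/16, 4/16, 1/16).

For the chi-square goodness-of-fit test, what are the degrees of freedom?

df = k − 1 = 5 − 1 = 4

degrees of freedom = 4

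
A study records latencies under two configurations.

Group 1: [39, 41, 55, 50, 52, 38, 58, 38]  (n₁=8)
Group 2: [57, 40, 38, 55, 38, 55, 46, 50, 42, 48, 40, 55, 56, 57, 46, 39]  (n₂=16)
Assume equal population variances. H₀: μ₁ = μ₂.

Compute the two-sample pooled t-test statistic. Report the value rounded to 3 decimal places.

x̄₁=46.375, s₁=8.262, n₁=8
x̄₂=47.625, s₂=7.429, n₂=16
s_p² = [7·8.262² + 15·7.429²]/22 = 59.3466
SE = √(s_p²·(1/8+1/16)) = 3.3358
t = (46.375−47.625)/3.3358 = -0.3747
df = 22

test statistic = -0.375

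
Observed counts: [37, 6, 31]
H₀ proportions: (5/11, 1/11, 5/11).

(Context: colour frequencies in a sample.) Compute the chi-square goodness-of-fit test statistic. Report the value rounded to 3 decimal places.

n = 74; E_i = n·p_i = [33.64, 6.73, 33.64]
χ² = (37−33.64)²/33.64 + (6−6.73)²/6.73 + (31−33.64)²/33.64 = 0.6216
df = 2

test statistic = 0.622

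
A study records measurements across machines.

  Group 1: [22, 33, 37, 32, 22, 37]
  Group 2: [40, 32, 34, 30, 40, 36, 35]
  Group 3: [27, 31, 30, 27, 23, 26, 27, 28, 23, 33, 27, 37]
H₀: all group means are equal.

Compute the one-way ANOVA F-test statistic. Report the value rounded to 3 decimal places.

test statistic = 4.834

Group means [30.50, 35.29, 28.25], grand mean 30.760
SSB = Σnᵢ(x̄ᵢ−x̄)² = 219.381; SSW = ΣΣ(x−x̄ᵢ)² = 499.179
MSB = 219.381/2 = 109.6907; MSW = 499.179/22 = 22.6899
F = MSB/MSW = 4.8343
df = (2, 22)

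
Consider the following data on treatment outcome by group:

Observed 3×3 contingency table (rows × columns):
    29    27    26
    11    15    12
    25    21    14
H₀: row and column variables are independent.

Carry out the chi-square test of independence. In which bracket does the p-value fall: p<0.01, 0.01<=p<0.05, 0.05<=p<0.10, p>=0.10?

Row totals [82, 38, 60], col totals [65, 63, 52], n=180
χ² = (29−29.61)²/29.61 + (27−28.70)²/28.70 + (26−23.69)²/23.69 + (11−13.72)²/13.72 + (15−13.30)²/13.30 + (12−10.98)²/10.98 + (25−21.67)²/21.67 + (21−21.00)²/21.00 + (14−17.33)²/17.33 = 2.3451
df = 4
p-value (upper-tail) = 0.67256
→ bracket: p>=0.10

p-value bracket: p>=0.10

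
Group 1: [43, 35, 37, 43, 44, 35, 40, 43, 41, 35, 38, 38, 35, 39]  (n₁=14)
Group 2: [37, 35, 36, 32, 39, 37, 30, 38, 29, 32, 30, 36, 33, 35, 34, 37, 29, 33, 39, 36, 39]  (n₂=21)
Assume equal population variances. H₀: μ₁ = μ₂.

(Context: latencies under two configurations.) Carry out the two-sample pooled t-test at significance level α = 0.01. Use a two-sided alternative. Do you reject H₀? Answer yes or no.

x̄₁=39.000, s₁=3.374, n₁=14
x̄₂=34.571, s₂=3.295, n₂=21
s_p² = [13·3.374² + 20·3.295²]/33 = 11.0649
SE = √(s_p²·(1/14+1/21)) = 1.1477
t = (39.000−34.571)/1.1477 = 3.8586
df = 33
p-value (two-sided) = 0.00050
At α=0.01: p < α → reject H₀

reject H₀: yes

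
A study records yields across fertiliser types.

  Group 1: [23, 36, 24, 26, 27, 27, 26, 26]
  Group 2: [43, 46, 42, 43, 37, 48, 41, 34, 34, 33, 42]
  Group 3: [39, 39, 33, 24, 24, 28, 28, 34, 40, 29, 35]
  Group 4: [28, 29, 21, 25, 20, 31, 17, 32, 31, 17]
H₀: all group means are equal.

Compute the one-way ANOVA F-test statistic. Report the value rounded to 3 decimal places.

Group means [26.88, 40.27, 32.09, 25.10], grand mean 31.550
SSB = Σnᵢ(x̄ᵢ−x̄)² = 1431.034; SSW = ΣΣ(x−x̄ᵢ)² = 1024.866
MSB = 1431.034/3 = 477.0114; MSW = 1024.866/36 = 28.4685
F = MSB/MSW = 16.7558
df = (3, 36)

test statistic = 16.756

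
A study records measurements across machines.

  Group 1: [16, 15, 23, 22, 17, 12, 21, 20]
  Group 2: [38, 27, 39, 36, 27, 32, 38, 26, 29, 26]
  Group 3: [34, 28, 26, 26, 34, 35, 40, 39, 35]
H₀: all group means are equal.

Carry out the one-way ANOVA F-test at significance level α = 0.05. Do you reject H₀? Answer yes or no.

Group means [18.25, 31.80, 33.00], grand mean 28.185
SSB = Σnᵢ(x̄ᵢ−x̄)² = 1128.974; SSW = ΣΣ(x−x̄ᵢ)² = 589.100
MSB = 1128.974/2 = 564.4870; MSW = 589.100/24 = 24.5458
F = MSB/MSW = 22.9973
df = (2, 24)
p-value (upper-tail) = 0.00000
At α=0.05: p < α → reject H₀

reject H₀: yes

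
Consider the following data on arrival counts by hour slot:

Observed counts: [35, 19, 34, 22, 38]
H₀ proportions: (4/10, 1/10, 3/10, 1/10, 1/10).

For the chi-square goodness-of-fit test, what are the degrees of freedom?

degrees of freedom = 4

df = k − 1 = 5 − 1 = 4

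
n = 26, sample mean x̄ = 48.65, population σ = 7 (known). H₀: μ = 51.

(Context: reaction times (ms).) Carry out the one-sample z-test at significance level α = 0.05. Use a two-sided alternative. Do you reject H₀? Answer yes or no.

reject H₀: no

SE = σ/√n = 7/√26 = 1.3728
z = (x̄−μ₀)/SE = (48.65−51)/1.3728 = -1.7118
p-value (two-sided) = 0.08693
At α=0.05: p ≥ α → fail to reject H₀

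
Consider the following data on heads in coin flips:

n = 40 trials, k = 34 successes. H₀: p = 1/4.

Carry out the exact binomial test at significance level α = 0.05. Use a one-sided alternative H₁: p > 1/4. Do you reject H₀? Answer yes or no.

reject H₀: yes

Exact binomial: n=40, k=34, p₀=1/4=0.2500
P(X≥34) from Σ C(n,i)·p₀^i·(1−p₀)^(n−i)
p-value (one-sided, H₁ greater) = 0.00000
At α=0.05: p < α → reject H₀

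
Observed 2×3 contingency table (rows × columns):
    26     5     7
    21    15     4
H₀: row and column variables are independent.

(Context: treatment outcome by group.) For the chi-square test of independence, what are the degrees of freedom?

df = (r−1)(c−1) = (2−1)·(3−1) = 2

degrees of freedom = 2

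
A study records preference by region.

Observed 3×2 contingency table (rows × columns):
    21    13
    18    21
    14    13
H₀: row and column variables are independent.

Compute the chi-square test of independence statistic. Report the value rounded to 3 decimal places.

Row totals [34, 39, 27], col totals [53, 47], n=100
χ² = (21−18.02)²/18.02 + (13−15.98)²/15.98 + (18−20.67)²/20.67 + (21−18.33)²/18.33 + (14−14.31)²/14.31 + (13−12.69)²/12.69 = 1.7966
df = 2

test statistic = 1.797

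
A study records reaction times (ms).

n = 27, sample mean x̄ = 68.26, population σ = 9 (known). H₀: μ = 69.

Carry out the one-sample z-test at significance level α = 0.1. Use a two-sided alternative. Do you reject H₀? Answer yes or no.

reject H₀: no

SE = σ/√n = 9/√27 = 1.7321
z = (x̄−μ₀)/SE = (68.26−69)/1.7321 = -0.4272
p-value (two-sided) = 0.66921
At α=0.1: p ≥ α → fail to reject H₀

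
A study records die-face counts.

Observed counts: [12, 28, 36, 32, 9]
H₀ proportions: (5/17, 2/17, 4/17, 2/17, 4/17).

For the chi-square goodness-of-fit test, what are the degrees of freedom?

degrees of freedom = 4

df = k − 1 = 5 − 1 = 4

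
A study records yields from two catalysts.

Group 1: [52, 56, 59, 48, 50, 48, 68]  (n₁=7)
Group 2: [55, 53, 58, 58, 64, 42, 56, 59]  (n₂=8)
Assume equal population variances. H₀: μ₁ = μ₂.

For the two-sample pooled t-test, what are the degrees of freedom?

degrees of freedom = 13

df = n₁ + n₂ − 2 = 7 + 8 − 2 = 13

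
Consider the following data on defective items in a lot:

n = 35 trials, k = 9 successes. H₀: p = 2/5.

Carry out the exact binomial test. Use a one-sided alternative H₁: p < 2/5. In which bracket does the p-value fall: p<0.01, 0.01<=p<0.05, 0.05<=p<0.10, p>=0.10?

p-value bracket: 0.05<=p<0.10

Exact binomial: n=35, k=9, p₀=2/5=0.4000
P(X≤9) from Σ C(n,i)·p₀^i·(1−p₀)^(n−i)
p-value (one-sided, H₁ less) = 0.05753
→ bracket: 0.05<=p<0.10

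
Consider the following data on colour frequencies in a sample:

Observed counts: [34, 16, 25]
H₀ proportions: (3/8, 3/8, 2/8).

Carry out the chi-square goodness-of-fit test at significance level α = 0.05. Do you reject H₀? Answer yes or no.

n = 75; E_i = n·p_i = [28.12, 28.12, 18.75]
χ² = (34−28.12)²/28.12 + (16−28.12)²/28.12 + (25−18.75)²/18.75 = 8.5378
df = 2
p-value (upper-tail) = 0.01400
At α=0.05: p < α → reject H₀

reject H₀: yes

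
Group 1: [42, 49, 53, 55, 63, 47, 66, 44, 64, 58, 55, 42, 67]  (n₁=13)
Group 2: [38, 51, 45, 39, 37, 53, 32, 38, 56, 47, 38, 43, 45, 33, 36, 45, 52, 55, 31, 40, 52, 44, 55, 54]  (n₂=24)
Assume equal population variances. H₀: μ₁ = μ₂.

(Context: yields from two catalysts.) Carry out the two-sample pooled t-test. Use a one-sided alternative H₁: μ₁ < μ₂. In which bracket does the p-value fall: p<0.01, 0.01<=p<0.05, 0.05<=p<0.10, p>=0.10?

x̄₁=54.231, s₁=9.011, n₁=13
x̄₂=44.125, s₂=7.947, n₂=24
s_p² = [12·9.011² + 23·7.947²]/35 = 69.3409
SE = √(s_p²·(1/13+1/24)) = 2.8676
t = (54.231−44.125)/2.8676 = 3.5241
df = 35
p-value (one-sided, H₁ less) = 0.99940
→ bracket: p>=0.10

p-value bracket: p>=0.10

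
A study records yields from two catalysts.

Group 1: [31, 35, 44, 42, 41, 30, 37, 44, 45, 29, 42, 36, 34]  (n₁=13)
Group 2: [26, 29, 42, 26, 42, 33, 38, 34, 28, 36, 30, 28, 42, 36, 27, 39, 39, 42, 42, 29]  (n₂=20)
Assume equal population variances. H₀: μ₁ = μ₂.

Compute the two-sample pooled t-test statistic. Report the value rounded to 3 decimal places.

test statistic = 1.557

x̄₁=37.692, s₁=5.663, n₁=13
x̄₂=34.400, s₂=6.099, n₂=20
s_p² = [12·5.663² + 19·6.099²]/31 = 35.2119
SE = √(s_p²·(1/13+1/20)) = 2.1140
t = (37.692−34.400)/2.1140 = 1.5573
df = 31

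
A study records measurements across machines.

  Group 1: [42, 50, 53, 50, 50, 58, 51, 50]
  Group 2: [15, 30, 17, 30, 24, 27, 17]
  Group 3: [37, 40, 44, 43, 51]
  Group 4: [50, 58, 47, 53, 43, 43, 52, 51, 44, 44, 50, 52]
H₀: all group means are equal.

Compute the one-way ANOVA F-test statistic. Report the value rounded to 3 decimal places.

Group means [50.50, 22.86, 43.00, 48.92], grand mean 42.688
SSB = Σnᵢ(x̄ᵢ−x̄)² = 3707.101; SSW = ΣΣ(x−x̄ᵢ)² = 743.774
MSB = 3707.101/3 = 1235.7004; MSW = 743.774/28 = 26.5634
F = MSB/MSW = 46.5190
df = (3, 28)

test statistic = 46.519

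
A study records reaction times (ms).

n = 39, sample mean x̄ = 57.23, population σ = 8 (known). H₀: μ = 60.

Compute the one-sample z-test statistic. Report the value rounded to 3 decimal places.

SE = σ/√n = 8/√39 = 1.2810
z = (x̄−μ₀)/SE = (57.23−60)/1.2810 = -2.1623

test statistic = -2.162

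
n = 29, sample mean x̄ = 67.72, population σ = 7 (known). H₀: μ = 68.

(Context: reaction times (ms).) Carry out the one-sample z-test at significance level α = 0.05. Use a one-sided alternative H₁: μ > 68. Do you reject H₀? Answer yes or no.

SE = σ/√n = 7/√29 = 1.2999
z = (x̄−μ₀)/SE = (67.72−68)/1.2999 = -0.2154
p-value (one-sided, H₁ greater) = 0.58527
At α=0.05: p ≥ α → fail to reject H₀

reject H₀: no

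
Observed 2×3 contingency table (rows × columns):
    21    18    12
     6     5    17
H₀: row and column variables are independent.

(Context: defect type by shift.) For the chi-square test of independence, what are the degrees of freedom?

df = (r−1)(c−1) = (2−1)·(3−1) = 2

degrees of freedom = 2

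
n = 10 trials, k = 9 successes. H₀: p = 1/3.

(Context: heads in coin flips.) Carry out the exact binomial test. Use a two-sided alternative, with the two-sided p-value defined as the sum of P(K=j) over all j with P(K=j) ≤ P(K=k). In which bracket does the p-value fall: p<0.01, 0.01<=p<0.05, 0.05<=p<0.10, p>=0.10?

Exact binomial: n=10, k=9, p₀=1/3=0.3333
P(X=j) = C(n,j)·p₀^j·(1−p₀)^(n−j); p = Σ P(X=j) over j with P(X=j) ≤ P(X=9)
p-value (two-sided) = 0.00036
→ bracket: p<0.01

p-value bracket: p<0.01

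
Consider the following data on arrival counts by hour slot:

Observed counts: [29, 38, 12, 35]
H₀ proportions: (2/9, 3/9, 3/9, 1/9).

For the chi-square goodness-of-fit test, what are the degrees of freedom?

degrees of freedom = 3

df = k − 1 = 4 − 1 = 3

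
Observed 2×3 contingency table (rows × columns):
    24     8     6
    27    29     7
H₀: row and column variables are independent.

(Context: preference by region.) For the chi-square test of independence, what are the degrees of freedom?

df = (r−1)(c−1) = (2−1)·(3−1) = 2

degrees of freedom = 2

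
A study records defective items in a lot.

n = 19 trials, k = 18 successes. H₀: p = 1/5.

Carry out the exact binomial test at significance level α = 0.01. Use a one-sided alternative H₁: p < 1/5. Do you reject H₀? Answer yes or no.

reject H₀: no

Exact binomial: n=19, k=18, p₀=1/5=0.2000
P(X≤18) from Σ C(n,i)·p₀^i·(1−p₀)^(n−i)
p-value (one-sided, H₁ less) = 1.00000
At α=0.01: p ≥ α → fail to reject H₀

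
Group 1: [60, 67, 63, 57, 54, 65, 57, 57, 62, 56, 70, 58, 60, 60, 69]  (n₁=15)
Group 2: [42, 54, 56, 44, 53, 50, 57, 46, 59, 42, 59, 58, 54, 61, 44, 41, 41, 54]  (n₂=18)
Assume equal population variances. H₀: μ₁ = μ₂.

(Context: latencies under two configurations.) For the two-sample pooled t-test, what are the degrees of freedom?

degrees of freedom = 31

df = n₁ + n₂ − 2 = 15 + 18 − 2 = 31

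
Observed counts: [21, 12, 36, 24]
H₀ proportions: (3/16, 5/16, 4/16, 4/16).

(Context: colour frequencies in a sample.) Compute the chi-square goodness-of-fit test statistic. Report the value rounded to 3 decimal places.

test statistic = 17.761

n = 93; E_i = n·p_i = [17.44, 29.06, 23.25, 23.25]
χ² = (21−17.44)²/17.44 + (12−29.06)²/29.06 + (36−23.25)²/23.25 + (24−23.25)²/23.25 = 17.7613
df = 3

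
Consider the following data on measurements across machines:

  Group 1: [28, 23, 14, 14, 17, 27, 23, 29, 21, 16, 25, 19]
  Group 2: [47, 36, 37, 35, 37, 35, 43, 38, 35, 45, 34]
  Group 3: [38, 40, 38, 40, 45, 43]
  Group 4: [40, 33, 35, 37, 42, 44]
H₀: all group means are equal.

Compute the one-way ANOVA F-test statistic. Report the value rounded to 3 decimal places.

test statistic = 39.728

Group means [21.33, 38.36, 40.67, 38.50], grand mean 32.943
SSB = Σnᵢ(x̄ᵢ−x̄)² = 2483.840; SSW = ΣΣ(x−x̄ᵢ)² = 646.045
MSB = 2483.840/3 = 827.9468; MSW = 646.045/31 = 20.8402
F = MSB/MSW = 39.7284
df = (3, 31)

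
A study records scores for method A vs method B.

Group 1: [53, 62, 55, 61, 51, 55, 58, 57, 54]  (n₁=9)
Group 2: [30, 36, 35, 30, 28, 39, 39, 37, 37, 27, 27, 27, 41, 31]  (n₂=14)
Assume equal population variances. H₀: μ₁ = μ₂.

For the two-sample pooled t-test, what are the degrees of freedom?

degrees of freedom = 21

df = n₁ + n₂ − 2 = 9 + 14 − 2 = 21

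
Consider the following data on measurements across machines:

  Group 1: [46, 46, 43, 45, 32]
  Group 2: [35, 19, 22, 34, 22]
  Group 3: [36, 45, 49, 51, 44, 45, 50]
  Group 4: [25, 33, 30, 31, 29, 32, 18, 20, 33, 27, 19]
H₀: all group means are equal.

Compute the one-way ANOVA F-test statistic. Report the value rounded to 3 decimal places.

test statistic = 20.224

Group means [42.40, 26.40, 45.71, 27.00], grand mean 34.321
SSB = Σnᵢ(x̄ᵢ−x̄)² = 2138.279; SSW = ΣΣ(x−x̄ᵢ)² = 845.829
MSB = 2138.279/3 = 712.7595; MSW = 845.829/24 = 35.2429
F = MSB/MSW = 20.2242
df = (3, 24)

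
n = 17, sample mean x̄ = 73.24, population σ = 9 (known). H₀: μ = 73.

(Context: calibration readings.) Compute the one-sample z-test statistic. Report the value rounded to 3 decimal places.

test statistic = 0.110

SE = σ/√n = 9/√17 = 2.1828
z = (x̄−μ₀)/SE = (73.24−73)/2.1828 = 0.1099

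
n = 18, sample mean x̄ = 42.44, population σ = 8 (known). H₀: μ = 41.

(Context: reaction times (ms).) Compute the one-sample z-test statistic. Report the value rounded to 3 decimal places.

test statistic = 0.764

SE = σ/√n = 8/√18 = 1.8856
z = (x̄−μ₀)/SE = (42.44−41)/1.8856 = 0.7637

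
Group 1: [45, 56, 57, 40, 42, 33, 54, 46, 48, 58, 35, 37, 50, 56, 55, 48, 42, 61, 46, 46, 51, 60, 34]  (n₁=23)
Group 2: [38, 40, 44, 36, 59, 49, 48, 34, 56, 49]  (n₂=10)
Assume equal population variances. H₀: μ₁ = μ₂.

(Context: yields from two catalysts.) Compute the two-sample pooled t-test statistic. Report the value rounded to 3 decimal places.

x̄₁=47.826, s₁=8.494, n₁=23
x̄₂=45.300, s₂=8.394, n₂=10
s_p² = [22·8.494² + 9·8.394²]/31 = 71.6582
SE = √(s_p²·(1/23+1/10)) = 3.2065
t = (47.826−45.300)/3.2065 = 0.7878
df = 31

test statistic = 0.788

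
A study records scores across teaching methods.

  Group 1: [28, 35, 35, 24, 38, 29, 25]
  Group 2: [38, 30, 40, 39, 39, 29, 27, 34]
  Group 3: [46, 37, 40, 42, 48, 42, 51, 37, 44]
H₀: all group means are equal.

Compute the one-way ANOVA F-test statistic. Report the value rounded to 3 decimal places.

test statistic = 12.573

Group means [30.57, 34.50, 43.00], grand mean 36.542
SSB = Σnᵢ(x̄ᵢ−x̄)² = 658.244; SSW = ΣΣ(x−x̄ᵢ)² = 549.714
MSB = 658.244/2 = 329.1220; MSW = 549.714/21 = 26.1769
F = MSB/MSW = 12.5730
df = (2, 21)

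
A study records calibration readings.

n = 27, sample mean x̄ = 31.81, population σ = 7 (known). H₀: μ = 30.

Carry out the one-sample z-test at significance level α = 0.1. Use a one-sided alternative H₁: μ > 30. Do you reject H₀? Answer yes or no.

reject H₀: yes

SE = σ/√n = 7/√27 = 1.3472
z = (x̄−μ₀)/SE = (31.81−30)/1.3472 = 1.3436
p-value (one-sided, H₁ greater) = 0.08954
At α=0.1: p < α → reject H₀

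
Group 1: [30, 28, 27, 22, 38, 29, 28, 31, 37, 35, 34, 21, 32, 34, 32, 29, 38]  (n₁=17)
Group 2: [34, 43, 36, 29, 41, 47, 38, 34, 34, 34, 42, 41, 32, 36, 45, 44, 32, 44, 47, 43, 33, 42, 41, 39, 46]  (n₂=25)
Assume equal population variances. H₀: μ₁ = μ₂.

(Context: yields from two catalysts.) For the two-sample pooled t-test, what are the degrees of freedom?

degrees of freedom = 40

df = n₁ + n₂ − 2 = 17 + 25 − 2 = 40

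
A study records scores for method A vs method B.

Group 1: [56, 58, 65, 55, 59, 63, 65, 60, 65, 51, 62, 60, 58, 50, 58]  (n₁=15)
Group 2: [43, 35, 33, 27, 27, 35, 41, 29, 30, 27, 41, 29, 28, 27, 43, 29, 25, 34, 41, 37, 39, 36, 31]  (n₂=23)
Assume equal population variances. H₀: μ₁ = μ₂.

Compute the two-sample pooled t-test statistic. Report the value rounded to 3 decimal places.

x̄₁=59.000, s₁=4.690, n₁=15
x̄₂=33.348, s₂=5.851, n₂=23
s_p² = [14·4.690² + 22·5.851²]/36 = 29.4783
SE = √(s_p²·(1/15+1/23)) = 1.8019
t = (59.000−33.348)/1.8019 = 14.2361
df = 36

test statistic = 14.236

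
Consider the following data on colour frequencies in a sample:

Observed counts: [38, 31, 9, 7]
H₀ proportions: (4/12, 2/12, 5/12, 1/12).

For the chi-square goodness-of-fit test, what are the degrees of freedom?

degrees of freedom = 3

df = k − 1 = 4 − 1 = 3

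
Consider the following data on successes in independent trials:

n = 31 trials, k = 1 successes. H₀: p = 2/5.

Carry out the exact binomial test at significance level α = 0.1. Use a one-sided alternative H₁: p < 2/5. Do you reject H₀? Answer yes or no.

reject H₀: yes

Exact binomial: n=31, k=1, p₀=2/5=0.4000
P(X≤1) from Σ C(n,i)·p₀^i·(1−p₀)^(n−i)
p-value (one-sided, H₁ less) = 0.00000
At α=0.1: p < α → reject H₀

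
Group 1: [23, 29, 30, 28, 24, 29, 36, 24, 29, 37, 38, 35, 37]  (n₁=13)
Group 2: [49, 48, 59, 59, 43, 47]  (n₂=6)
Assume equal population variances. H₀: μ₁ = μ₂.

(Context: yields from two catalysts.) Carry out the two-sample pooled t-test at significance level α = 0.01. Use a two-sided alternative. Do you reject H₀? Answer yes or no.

reject H₀: yes

x̄₁=30.692, s₁=5.360, n₁=13
x̄₂=50.833, s₂=6.646, n₂=6
s_p² = [12·5.360² + 5·6.646²]/17 = 33.2707
SE = √(s_p²·(1/13+1/6)) = 2.8468
t = (30.692−50.833)/2.8468 = -7.0749
df = 17
p-value (two-sided) = 0.00000
At α=0.01: p < α → reject H₀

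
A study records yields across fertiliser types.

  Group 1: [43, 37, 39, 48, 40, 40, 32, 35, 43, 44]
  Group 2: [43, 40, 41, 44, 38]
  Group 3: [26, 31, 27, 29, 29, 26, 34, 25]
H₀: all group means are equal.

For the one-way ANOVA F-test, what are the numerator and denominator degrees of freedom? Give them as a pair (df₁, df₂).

degrees of freedom = [2, 20]

k = 3 groups, N = 23 total
df = (k−1, N−k) = (3−1, 23−3) = (2, 20)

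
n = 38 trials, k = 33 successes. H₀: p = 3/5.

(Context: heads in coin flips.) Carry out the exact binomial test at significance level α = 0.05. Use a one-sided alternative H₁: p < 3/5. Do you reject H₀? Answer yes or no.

Exact binomial: n=38, k=33, p₀=3/5=0.6000
P(X≤33) from Σ C(n,i)·p₀^i·(1−p₀)^(n−i)
p-value (one-sided, H₁ less) = 0.99994
At α=0.05: p ≥ α → fail to reject H₀

reject H₀: no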